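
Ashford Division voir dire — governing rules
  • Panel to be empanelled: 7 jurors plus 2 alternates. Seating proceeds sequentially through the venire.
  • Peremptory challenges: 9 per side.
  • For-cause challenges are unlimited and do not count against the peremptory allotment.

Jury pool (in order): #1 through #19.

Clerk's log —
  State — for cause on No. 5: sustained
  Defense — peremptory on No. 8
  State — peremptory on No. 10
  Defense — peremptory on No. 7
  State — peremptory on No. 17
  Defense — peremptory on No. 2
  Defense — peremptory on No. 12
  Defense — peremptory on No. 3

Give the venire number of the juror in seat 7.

Removed: #2, #3, #5, #7, #8, #10, #12, #17.
Seating in order: seats 1–7 → #1, #4, #6, #9, #11, #13, #14; alternates → #15, #16.
So seat 7 is #14.

14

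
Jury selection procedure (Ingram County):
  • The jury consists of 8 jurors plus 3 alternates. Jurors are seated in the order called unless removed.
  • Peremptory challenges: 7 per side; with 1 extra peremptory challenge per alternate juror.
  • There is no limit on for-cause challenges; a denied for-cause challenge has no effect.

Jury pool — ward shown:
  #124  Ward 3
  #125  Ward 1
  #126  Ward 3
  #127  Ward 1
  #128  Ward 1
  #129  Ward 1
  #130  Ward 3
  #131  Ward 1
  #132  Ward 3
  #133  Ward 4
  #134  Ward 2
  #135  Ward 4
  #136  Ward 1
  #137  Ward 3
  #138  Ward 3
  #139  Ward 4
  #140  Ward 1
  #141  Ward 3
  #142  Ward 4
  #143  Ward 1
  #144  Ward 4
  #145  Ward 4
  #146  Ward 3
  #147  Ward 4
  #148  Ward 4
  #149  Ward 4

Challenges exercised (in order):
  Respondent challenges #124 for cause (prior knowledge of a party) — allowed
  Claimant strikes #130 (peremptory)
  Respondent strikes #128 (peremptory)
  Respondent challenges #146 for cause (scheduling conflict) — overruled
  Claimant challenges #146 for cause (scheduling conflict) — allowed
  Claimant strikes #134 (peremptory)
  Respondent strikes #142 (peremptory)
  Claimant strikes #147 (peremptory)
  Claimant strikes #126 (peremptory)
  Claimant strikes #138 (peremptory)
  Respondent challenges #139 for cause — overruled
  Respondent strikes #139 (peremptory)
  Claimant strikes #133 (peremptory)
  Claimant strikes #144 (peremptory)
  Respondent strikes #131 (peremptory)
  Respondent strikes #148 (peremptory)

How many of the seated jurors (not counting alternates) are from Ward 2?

Removed: #124, #126, #128, #130, #131, #133, #134, #138, #139, #142, #144, #146, #147, #148.
Seated jurors 1–8: #125, #127, #129, #132, #135, #136, #137, #140 (alternates #141, #143, #145 not counted).
None of those are in Ward 2 → 0.

0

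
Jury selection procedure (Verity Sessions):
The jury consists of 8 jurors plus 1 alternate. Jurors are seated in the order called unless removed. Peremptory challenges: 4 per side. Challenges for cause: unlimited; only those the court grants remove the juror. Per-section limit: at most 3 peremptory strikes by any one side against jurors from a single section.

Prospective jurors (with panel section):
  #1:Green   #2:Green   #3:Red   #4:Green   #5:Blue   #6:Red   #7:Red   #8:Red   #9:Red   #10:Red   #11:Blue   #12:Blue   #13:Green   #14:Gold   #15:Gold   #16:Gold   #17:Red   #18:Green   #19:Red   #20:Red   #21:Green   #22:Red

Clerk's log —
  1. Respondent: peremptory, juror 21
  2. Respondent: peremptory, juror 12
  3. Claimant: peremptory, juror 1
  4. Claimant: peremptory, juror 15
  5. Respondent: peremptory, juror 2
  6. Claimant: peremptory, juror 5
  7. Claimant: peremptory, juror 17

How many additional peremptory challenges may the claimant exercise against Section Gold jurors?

Claimant peremptories so far: #1, #15, #5, #17 — 4 of 4 used, 0 left overall.
Against Section Gold: #15 — 1 used; per-section cap 3 leaves 2.
Binding limit: min(0, 2) = 0.

0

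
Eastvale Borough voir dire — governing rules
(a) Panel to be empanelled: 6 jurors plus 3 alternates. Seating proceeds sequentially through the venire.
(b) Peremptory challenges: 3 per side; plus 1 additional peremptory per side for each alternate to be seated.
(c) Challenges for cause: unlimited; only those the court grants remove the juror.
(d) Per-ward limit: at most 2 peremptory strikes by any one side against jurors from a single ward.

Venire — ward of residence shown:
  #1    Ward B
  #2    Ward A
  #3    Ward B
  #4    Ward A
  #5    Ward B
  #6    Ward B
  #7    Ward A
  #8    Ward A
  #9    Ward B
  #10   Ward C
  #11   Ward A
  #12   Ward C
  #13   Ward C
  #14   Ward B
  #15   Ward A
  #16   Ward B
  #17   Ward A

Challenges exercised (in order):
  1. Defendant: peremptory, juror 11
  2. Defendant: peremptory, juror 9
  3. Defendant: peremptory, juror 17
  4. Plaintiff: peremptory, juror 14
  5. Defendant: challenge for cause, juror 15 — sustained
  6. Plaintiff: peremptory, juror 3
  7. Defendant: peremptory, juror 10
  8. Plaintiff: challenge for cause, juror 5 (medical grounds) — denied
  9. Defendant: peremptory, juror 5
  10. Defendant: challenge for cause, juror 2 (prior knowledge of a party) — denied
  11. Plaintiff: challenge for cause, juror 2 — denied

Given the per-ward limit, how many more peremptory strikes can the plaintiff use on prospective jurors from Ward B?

Plaintiff peremptories so far: #14, #3 — 2 of 6 used, 4 left overall.
Against Ward B: #14, #3 — 2 used; per-ward cap 2 leaves 0.
Binding limit: min(4, 0) = 0.

0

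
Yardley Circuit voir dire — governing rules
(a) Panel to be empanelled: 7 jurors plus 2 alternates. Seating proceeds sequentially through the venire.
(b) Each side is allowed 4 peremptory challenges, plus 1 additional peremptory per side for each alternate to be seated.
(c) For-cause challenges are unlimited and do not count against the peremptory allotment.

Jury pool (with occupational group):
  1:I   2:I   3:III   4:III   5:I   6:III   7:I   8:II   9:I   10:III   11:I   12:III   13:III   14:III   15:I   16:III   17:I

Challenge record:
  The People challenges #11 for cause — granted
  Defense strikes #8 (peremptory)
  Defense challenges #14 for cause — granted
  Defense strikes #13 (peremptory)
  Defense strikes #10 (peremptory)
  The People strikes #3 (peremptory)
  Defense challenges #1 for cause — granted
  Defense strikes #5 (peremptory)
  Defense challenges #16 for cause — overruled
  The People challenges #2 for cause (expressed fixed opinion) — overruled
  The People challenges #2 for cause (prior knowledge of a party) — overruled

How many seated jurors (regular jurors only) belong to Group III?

Removed: #1, #3, #5, #8, #10, #11, #13, #14.
Seated jurors 1–7: #2, #4, #6, #7, #9, #12, #15 (alternates #16, #17 not counted).
Of those, in Group III: #4, #6, #12 → 3.

3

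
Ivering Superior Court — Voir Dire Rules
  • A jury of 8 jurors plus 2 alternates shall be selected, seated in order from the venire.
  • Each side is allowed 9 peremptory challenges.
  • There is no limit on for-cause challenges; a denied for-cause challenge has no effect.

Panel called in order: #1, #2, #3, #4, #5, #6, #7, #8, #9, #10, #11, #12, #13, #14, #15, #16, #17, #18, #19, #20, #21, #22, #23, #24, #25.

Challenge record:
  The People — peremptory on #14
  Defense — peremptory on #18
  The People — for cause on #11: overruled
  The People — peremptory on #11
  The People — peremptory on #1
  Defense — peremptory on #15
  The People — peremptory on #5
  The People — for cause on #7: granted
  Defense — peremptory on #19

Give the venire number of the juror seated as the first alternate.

Removed: #1, #5, #7, #11, #14, #15, #18, #19.
Filling seats in venire order through position 9: #2, #3, #4, #6, #8, #9, #10, #12, #13.
So alternate 1 is #13.

13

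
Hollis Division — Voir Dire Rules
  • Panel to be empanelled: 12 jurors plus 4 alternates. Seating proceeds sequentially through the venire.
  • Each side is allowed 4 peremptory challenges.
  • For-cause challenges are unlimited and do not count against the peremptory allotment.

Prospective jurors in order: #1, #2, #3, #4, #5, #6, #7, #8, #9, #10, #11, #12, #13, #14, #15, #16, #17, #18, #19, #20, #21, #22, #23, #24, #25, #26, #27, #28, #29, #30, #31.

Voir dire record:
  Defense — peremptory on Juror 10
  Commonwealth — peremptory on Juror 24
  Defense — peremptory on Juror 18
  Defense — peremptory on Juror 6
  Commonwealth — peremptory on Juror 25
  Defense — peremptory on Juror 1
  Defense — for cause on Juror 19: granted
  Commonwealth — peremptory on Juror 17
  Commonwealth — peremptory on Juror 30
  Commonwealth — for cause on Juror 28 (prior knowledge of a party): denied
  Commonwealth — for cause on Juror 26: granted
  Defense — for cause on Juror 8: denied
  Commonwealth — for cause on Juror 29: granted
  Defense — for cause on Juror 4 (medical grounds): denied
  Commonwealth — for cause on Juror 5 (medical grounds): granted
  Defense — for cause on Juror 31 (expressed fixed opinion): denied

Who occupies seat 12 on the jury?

Removed: #1, #5, #6, #10, #17, #18, #19, #24, #25, #26, #29, #30. (#4, #8, #28, #31 stay — for-cause denied.)
Seating in order: seats 1–12 → #2, #3, #4, #7, #8, #9, #11, #12, #13, #14, #15, #16; alternates → #20, #21, #22, #23.
So seat 12 is #16.

16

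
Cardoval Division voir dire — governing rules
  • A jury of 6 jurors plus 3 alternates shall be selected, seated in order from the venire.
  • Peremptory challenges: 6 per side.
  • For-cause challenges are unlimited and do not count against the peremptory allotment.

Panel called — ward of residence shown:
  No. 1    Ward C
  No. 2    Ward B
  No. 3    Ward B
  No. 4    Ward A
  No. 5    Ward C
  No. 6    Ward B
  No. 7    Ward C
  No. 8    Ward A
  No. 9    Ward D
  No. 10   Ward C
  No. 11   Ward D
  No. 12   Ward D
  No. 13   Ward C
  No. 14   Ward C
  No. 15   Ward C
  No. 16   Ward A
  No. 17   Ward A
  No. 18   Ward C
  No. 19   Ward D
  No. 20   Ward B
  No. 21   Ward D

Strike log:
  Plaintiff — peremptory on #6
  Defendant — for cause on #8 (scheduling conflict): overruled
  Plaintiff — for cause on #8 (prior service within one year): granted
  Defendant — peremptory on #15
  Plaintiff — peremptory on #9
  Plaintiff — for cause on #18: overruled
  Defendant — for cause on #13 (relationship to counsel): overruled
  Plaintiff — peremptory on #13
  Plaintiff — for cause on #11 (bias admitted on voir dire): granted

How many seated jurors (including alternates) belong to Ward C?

5

Removed: #6, #8, #9, #11, #13, #15.
Seated (9 incl. alternates): #1, #2, #3, #4, #5, #7, #10, #12, #14.
Of those, in Ward C: #1, #5, #7, #10, #14 → 5.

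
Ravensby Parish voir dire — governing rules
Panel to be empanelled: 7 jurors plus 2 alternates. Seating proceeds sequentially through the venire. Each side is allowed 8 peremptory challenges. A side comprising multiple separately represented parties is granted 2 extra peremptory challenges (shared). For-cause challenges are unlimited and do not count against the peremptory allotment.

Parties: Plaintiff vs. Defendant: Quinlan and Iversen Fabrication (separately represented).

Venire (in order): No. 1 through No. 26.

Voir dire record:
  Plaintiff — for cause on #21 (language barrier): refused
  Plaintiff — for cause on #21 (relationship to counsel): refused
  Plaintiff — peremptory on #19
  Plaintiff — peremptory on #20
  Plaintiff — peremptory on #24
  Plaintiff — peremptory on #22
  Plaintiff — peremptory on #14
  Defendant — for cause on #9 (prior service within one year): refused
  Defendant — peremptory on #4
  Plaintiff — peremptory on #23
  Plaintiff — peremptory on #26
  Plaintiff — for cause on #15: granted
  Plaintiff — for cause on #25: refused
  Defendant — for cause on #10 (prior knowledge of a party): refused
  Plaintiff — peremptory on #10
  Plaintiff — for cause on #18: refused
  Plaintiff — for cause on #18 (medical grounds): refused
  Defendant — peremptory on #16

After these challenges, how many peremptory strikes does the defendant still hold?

Defendant allotment: 8 base + 2 multi-party = 10.
Defendant peremptories used: #4, #16 — 2 (for-cause on #9, #10 don't count).
Remaining: 10 − 2 = 8.

8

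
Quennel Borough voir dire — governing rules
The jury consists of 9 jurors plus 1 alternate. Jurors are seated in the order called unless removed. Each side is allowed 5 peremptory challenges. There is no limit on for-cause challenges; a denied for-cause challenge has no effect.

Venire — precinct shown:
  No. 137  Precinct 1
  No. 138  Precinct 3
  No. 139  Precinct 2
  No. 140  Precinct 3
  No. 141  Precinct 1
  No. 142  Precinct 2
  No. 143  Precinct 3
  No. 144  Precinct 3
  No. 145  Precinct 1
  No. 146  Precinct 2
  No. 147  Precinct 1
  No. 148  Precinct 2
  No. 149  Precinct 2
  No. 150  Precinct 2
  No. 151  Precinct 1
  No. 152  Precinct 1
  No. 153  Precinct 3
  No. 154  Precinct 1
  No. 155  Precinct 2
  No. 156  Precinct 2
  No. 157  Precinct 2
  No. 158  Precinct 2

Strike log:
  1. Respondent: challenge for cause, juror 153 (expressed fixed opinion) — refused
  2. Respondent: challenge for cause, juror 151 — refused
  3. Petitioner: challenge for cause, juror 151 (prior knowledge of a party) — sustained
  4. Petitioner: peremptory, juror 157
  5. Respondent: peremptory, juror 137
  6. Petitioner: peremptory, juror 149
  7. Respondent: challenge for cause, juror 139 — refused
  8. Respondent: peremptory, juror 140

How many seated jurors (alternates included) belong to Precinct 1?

Removed: #137, #140, #149, #151, #157.
Seated (10 incl. alternates): #138, #139, #141, #142, #143, #144, #145, #146, #147, #148.
Of those, in Precinct 1: #141, #145, #147 → 3.

3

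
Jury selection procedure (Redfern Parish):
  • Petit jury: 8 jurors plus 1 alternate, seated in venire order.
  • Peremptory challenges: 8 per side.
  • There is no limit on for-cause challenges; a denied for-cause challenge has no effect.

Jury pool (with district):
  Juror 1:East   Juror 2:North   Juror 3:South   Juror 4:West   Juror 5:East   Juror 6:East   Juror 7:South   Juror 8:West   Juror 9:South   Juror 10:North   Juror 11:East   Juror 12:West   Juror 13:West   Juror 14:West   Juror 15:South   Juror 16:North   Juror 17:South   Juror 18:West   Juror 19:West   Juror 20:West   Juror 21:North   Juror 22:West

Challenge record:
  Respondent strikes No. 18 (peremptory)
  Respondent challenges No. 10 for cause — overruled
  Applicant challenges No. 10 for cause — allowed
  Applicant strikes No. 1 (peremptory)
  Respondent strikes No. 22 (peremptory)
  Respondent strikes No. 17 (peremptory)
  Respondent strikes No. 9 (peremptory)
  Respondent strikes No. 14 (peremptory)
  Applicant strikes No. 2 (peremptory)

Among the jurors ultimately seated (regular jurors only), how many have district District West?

Removed: #1, #2, #9, #10, #14, #17, #18, #22.
Seated jurors 1–8: #3, #4, #5, #6, #7, #8, #11, #12 (alternates #13 not counted).
Of those, in District West: #4, #8, #12 → 3.

3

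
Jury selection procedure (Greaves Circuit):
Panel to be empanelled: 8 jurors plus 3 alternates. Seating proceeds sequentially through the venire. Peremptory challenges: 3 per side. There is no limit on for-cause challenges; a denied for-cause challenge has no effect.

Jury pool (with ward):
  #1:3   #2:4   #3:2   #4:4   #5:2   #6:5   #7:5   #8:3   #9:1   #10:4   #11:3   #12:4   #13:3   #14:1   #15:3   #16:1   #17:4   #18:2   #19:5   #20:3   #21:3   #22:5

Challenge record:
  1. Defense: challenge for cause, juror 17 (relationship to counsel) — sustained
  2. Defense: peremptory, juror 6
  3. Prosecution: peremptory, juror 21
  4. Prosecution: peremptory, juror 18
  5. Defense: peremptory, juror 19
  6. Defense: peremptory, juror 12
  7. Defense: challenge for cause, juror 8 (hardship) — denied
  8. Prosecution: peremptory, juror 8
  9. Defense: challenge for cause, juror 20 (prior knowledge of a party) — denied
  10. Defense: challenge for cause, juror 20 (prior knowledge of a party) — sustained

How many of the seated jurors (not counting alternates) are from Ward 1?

1

Removed: #6, #8, #12, #17, #18, #19, #20, #21.
Seated jurors 1–8: #1, #2, #3, #4, #5, #7, #9, #10 (alternates #11, #13, #14 not counted).
Of those, in Ward 1: #9 → 1.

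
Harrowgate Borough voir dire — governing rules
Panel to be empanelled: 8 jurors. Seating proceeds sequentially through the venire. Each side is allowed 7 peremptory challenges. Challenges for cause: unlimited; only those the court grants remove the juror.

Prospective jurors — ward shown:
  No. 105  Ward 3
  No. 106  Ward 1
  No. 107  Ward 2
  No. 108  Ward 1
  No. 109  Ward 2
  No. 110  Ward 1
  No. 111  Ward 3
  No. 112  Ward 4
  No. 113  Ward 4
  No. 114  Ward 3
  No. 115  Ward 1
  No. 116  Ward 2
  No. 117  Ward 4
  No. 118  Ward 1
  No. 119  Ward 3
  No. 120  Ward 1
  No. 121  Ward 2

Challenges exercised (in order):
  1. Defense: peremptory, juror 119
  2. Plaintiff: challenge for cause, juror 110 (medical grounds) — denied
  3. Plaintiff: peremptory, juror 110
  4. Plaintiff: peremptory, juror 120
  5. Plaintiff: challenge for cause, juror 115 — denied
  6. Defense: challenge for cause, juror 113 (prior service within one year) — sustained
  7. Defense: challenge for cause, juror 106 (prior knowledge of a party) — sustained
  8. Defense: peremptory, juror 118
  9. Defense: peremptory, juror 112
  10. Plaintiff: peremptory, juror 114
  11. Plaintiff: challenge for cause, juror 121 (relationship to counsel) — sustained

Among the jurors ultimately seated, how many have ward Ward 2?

Removed: #106, #110, #112, #113, #114, #118, #119, #120, #121.
Seated jurors 1–8: #105, #107, #108, #109, #111, #115, #116, #117.
Of those, in Ward 2: #107, #109, #116 → 3.

3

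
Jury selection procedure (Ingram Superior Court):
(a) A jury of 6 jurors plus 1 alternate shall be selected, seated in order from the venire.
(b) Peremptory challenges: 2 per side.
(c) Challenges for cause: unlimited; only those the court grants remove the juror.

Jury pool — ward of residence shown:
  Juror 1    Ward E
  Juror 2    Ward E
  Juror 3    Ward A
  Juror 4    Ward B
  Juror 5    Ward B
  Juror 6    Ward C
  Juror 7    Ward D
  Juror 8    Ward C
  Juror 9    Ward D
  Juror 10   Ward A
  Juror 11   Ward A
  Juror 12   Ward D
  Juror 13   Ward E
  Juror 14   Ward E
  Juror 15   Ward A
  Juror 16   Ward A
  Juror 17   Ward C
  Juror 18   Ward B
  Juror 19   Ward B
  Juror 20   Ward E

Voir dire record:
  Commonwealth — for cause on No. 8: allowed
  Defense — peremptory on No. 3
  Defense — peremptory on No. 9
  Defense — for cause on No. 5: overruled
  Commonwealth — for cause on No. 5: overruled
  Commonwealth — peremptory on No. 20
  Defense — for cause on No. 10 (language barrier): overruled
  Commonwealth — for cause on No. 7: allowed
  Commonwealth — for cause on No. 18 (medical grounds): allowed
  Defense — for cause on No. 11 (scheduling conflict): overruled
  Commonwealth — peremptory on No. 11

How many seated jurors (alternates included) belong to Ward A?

Removed: #3, #7, #8, #9, #11, #18, #20.
Seated (7 incl. alternates): #1, #2, #4, #5, #6, #10, #12.
Of those, in Ward A: #10 → 1.

1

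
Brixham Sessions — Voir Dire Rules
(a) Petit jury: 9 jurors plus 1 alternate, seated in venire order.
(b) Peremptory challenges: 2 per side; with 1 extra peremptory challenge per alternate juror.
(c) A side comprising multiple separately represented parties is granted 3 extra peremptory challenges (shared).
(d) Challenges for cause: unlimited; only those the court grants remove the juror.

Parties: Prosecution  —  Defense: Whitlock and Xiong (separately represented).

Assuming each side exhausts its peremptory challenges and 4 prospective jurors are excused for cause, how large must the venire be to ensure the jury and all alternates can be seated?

Seats to fill: 9 + 1 alternates = 10.
Peremptories — Prosecution: 2 + 1×1 = 3; Defense: 2 + 1×1 + 3 = 6; total 9.
For-cause removals: 4.
Minimum venire: 10 + 9 + 4 = 23.

23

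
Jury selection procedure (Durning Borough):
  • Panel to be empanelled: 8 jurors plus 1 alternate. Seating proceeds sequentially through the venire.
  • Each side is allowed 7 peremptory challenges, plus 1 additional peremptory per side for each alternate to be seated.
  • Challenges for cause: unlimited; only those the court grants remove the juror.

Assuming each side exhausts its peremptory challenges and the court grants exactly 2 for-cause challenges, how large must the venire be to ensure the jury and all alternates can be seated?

Seats to fill: 8 + 1 alternates = 9.
Peremptories: 7 + 1×1 = 8 per side × 2 sides = 16.
For-cause removals: 2.
Minimum venire: 9 + 16 + 2 = 27.

27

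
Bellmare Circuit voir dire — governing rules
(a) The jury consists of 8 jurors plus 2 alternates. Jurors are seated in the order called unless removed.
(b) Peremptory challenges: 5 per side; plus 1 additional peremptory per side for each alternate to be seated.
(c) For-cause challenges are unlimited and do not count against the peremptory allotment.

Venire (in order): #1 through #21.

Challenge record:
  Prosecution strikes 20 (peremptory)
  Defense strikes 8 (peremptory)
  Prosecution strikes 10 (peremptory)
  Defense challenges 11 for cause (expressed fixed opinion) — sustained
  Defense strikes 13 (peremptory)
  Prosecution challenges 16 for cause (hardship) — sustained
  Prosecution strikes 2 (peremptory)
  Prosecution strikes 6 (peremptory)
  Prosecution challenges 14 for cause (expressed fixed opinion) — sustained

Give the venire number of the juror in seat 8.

15

Removed: #2, #6, #8, #10, #11, #13, #14, #16, #20.
Seating in order: seats 1–8 → #1, #3, #4, #5, #7, #9, #12, #15; alternates → #17, #18.
So seat 8 is #15.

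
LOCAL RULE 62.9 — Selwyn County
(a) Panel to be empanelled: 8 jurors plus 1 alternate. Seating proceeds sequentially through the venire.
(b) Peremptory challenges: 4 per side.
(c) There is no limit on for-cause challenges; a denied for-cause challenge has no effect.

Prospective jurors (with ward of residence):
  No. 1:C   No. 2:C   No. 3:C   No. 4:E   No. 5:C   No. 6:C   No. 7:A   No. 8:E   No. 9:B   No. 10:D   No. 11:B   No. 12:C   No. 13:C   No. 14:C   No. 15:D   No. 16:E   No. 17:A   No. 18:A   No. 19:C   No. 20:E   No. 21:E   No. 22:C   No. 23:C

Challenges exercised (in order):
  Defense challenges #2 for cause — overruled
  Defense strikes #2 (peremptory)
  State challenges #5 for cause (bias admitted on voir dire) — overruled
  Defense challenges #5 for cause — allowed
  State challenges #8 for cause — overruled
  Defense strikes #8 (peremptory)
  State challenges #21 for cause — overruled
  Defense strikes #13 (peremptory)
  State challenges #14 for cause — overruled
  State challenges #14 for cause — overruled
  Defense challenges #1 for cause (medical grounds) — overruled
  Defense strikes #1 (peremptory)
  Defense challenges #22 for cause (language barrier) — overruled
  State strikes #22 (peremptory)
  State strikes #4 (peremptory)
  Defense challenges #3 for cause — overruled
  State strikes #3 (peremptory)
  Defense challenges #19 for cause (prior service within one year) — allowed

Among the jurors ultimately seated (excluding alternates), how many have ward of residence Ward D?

2

Removed: #1, #2, #3, #4, #5, #8, #13, #19, #22.
Seated jurors 1–8: #6, #7, #9, #10, #11, #12, #14, #15 (alternates #16 not counted).
Of those, in Ward D: #10, #15 → 2.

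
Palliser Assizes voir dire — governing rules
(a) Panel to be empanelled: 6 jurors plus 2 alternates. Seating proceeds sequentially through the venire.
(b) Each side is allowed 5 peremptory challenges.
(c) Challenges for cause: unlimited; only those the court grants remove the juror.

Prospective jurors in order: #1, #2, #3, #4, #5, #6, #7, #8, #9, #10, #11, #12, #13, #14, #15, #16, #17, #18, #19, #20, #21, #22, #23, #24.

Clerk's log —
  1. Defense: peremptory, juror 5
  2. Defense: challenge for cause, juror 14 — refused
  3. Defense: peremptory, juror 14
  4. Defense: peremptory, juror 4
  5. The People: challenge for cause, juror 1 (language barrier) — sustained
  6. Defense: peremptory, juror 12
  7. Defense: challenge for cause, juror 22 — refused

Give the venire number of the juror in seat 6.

Removed: #1, #4, #5, #12, #14. (#22 stays — for-cause denied.)
Seating in order: seats 1–6 → #2, #3, #6, #7, #8, #9; alternates → #10, #11.
So seat 6 is #9.

9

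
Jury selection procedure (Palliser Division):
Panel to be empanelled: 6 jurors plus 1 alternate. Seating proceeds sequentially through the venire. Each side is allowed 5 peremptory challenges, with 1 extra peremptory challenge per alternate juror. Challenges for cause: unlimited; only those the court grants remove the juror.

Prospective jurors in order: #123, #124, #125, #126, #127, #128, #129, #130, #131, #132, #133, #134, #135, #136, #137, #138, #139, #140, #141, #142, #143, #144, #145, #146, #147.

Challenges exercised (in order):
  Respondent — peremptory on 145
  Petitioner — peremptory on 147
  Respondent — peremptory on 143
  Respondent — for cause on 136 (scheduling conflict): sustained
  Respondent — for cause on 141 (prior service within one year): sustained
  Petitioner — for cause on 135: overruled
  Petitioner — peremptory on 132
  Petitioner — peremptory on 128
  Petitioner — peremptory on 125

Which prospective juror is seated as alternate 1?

Removed: #125, #128, #132, #136, #141, #143, #145, #147. (#135 stays — for-cause denied.)
Filling seats in venire order through position 7: #123, #124, #126, #127, #129, #130, #131.
So alternate 1 is #131.

131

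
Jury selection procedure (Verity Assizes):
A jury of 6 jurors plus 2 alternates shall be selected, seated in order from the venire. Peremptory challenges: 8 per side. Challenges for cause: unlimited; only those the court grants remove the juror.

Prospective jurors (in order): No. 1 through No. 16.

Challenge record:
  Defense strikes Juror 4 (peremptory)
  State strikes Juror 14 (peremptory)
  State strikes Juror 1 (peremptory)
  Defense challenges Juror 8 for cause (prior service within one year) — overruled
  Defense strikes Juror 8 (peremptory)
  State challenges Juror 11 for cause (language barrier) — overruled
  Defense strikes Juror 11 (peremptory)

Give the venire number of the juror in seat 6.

9

Removed: #1, #4, #8, #11, #14.
Seating in order: seats 1–6 → #2, #3, #5, #6, #7, #9; alternates → #10, #12.
So seat 6 is #9.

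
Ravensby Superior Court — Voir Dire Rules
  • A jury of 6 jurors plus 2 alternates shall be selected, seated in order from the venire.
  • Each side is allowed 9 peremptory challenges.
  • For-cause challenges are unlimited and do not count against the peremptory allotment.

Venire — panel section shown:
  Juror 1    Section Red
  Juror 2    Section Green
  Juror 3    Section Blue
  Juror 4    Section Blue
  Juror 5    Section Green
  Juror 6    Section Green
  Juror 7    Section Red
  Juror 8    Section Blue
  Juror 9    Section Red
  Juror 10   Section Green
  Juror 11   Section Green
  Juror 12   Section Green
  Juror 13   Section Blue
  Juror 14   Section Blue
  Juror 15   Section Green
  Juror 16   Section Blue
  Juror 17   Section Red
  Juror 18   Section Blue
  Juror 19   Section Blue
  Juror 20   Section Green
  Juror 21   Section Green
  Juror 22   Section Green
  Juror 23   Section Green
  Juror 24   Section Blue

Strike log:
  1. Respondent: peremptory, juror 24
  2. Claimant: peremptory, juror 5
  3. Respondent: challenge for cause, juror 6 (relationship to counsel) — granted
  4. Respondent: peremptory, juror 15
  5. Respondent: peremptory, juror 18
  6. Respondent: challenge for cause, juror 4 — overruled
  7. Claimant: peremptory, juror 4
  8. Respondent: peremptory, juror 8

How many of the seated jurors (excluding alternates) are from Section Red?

3

Removed: #4, #5, #6, #8, #15, #18, #24.
Seated jurors 1–6: #1, #2, #3, #7, #9, #10 (alternates #11, #12 not counted).
Of those, in Section Red: #1, #7, #9 → 3.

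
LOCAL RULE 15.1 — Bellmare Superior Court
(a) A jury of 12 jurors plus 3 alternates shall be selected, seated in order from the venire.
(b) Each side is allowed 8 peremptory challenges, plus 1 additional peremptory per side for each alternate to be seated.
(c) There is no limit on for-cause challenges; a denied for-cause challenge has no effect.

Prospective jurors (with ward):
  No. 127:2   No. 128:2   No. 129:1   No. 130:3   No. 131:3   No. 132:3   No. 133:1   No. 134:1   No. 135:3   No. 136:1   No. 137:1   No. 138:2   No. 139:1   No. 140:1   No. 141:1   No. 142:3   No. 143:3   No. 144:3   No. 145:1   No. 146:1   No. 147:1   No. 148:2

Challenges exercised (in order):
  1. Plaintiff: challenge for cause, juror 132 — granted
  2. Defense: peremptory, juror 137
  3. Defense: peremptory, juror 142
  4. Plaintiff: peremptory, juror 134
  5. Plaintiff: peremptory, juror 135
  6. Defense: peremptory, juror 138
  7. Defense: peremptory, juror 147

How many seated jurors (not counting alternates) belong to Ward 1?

Removed: #132, #134, #135, #137, #138, #142, #147.
Seated jurors 1–12: #127, #128, #129, #130, #131, #133, #136, #139, #140, #141, #143, #144 (alternates #145, #146, #148 not counted).
Of those, in Ward 1: #129, #133, #136, #139, #140, #141 → 6.

6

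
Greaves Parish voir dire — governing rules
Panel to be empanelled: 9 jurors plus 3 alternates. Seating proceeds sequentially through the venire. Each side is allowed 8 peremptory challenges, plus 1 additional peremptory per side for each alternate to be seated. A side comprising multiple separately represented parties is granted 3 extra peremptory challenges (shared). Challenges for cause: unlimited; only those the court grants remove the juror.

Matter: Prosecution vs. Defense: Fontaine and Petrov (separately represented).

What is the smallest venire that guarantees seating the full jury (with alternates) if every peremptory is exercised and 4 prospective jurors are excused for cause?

Seats to fill: 9 + 3 alternates = 12.
Peremptories — Prosecution: 8 + 1×3 = 11; Defense: 8 + 1×3 + 3 = 14; total 25.
For-cause removals: 4.
Minimum venire: 12 + 25 + 4 = 41.

41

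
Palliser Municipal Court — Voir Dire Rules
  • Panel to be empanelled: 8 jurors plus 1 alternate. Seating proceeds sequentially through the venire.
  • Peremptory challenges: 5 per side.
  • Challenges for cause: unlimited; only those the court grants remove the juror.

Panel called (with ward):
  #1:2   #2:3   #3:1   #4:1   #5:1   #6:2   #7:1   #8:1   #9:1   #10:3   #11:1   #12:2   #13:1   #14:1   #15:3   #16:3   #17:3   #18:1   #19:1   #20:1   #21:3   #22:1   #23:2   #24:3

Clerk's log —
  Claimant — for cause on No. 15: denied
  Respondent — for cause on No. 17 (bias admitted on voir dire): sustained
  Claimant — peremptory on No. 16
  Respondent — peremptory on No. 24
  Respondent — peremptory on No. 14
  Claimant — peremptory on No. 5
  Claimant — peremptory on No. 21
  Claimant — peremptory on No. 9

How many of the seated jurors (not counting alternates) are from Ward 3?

2

Removed: #5, #9, #14, #16, #17, #21, #24.
Seated jurors 1–8: #1, #2, #3, #4, #6, #7, #8, #10 (alternates #11 not counted).
Of those, in Ward 3: #2, #10 → 2.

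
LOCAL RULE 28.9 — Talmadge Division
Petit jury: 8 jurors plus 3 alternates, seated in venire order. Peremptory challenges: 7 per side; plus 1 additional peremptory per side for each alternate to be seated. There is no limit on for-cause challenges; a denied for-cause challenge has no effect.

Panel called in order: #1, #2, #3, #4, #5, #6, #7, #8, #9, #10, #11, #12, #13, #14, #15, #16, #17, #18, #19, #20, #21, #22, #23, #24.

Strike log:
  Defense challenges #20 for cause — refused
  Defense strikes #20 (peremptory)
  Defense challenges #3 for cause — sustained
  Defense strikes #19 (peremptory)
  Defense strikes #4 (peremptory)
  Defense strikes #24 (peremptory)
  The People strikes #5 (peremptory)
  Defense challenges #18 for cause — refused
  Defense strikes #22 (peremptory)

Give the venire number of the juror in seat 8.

11

Removed: #3, #4, #5, #19, #20, #22, #24. (#18 stays — for-cause denied.)
Seating in order: seats 1–8 → #1, #2, #6, #7, #8, #9, #10, #11; alternates → #12, #13, #14.
So seat 8 is #11.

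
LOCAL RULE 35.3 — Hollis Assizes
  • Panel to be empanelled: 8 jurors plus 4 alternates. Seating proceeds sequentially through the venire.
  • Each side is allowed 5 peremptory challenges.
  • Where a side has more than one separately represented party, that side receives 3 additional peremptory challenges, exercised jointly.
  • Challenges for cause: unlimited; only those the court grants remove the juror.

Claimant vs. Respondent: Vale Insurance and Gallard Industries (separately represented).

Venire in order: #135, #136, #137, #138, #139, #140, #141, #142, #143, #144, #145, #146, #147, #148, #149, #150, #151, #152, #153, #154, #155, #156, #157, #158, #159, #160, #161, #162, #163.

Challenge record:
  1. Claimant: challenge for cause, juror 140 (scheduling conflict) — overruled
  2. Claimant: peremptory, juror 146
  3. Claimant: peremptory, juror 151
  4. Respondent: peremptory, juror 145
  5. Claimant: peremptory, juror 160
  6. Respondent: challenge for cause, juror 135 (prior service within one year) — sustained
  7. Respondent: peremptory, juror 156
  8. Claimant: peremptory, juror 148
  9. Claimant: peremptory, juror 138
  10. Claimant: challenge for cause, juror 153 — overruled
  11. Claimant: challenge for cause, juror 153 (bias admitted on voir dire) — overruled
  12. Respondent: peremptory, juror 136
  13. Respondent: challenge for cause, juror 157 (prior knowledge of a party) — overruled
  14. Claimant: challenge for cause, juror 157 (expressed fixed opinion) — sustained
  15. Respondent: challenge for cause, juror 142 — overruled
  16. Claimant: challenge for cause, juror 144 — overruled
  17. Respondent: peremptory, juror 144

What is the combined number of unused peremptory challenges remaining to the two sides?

Claimant allotment: 5. Respondent allotment: 5 base + 3 multi-party = 8.
Claimant peremptories used: #146, #151, #160, #148, #138 — 5 (for-cause on #140, #153, #153, #157, #144 don't count).
Respondent peremptories used: #145, #156, #136, #144 — 4 (for-cause on #135, #157, #142 don't count).
Remaining: (5 − 5) + (8 − 4) = 4.

4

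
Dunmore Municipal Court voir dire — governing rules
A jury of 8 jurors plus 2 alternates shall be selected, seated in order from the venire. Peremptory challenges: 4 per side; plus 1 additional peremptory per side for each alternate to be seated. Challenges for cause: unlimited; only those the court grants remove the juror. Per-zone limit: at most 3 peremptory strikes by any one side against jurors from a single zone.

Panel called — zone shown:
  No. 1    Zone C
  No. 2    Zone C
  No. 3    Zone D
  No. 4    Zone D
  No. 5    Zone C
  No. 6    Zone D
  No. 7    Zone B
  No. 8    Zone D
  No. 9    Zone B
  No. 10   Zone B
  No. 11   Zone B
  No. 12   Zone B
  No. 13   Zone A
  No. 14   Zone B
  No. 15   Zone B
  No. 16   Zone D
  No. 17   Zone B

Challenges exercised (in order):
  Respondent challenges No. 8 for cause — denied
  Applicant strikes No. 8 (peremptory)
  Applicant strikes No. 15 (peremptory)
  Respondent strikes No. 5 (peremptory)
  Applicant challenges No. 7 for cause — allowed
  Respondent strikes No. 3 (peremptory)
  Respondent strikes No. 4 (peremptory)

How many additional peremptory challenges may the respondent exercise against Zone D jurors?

Respondent peremptories so far: #5, #3, #4 — 3 of 6 used, 3 left overall.
Against Zone D: #3, #4 — 2 used; per-zone cap 3 leaves 1.
Binding limit: min(3, 1) = 1.

1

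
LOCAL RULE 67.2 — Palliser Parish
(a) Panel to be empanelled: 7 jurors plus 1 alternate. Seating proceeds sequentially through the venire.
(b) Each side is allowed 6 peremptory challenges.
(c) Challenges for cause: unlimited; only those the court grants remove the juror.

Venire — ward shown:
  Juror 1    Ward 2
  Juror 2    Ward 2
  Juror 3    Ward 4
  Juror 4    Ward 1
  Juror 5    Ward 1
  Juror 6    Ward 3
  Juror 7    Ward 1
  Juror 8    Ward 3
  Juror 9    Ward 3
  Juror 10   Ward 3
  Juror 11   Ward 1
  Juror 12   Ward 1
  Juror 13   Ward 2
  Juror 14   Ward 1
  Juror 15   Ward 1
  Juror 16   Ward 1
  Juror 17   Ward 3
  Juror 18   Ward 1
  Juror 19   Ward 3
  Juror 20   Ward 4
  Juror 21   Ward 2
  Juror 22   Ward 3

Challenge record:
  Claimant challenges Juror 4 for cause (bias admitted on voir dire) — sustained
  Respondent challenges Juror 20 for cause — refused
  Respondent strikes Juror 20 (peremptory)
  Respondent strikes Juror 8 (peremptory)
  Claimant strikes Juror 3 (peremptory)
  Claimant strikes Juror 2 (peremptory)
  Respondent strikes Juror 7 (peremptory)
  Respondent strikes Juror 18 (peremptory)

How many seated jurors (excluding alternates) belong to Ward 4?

0

Removed: #2, #3, #4, #7, #8, #18, #20.
Seated jurors 1–7: #1, #5, #6, #9, #10, #11, #12 (alternates #13 not counted).
None of those are in Ward 4 → 0.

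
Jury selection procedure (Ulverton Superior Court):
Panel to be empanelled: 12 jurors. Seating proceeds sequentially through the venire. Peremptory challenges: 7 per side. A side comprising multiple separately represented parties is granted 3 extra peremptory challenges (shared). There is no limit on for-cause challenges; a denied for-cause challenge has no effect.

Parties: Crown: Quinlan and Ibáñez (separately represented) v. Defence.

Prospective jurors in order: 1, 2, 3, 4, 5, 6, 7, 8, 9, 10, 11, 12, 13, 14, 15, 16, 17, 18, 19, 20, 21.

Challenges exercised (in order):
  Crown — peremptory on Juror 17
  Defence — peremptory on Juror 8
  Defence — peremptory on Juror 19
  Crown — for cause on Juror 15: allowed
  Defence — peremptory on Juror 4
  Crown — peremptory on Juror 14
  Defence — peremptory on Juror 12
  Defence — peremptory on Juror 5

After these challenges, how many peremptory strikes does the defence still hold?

2

Defence allotment: 7.
Defence peremptories used: #8, #19, #4, #12, #5 — 5.
Remaining: 7 − 5 = 2.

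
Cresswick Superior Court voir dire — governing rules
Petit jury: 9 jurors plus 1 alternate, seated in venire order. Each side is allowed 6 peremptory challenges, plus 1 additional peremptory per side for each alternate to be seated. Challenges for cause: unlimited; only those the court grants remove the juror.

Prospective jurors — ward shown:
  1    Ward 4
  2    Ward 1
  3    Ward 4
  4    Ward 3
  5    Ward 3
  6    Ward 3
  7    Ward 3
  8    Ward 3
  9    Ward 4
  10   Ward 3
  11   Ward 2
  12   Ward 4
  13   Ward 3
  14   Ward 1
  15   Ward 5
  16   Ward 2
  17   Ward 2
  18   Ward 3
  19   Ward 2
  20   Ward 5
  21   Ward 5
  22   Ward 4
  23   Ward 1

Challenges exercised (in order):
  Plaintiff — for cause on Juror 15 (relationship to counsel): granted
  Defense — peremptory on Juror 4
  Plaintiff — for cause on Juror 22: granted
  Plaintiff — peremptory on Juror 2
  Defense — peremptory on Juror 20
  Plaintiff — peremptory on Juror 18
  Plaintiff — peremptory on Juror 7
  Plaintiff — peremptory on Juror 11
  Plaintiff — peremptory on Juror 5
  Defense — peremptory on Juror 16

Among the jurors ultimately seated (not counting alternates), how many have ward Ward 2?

Removed: #2, #4, #5, #7, #11, #15, #16, #18, #20, #22.
Seated jurors 1–9: #1, #3, #6, #8, #9, #10, #12, #13, #14 (alternates #17 not counted).
None of those are in Ward 2 → 0.

0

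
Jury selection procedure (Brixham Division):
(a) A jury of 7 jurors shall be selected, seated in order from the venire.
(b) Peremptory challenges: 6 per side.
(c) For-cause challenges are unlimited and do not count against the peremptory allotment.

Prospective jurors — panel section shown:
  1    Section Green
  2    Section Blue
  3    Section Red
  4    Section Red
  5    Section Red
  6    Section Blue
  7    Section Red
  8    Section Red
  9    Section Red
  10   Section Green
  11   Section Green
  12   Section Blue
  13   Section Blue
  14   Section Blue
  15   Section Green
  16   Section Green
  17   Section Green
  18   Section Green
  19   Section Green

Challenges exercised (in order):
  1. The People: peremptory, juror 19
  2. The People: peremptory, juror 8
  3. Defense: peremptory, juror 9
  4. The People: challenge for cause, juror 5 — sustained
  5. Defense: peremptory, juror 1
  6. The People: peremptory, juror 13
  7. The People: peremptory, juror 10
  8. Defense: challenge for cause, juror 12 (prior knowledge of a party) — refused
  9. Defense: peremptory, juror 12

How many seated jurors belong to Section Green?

Removed: #1, #5, #8, #9, #10, #12, #13, #19.
Seated jurors 1–7: #2, #3, #4, #6, #7, #11, #14.
Of those, in Section Green: #11 → 1.

1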